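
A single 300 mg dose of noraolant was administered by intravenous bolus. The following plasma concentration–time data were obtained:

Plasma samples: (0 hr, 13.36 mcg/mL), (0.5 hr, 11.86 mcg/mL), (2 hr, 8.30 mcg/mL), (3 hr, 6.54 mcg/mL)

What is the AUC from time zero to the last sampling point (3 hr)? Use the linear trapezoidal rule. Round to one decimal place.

Trapezoidal AUC_0→3:
  [0→0.5]: (13.36+11.86)/2 × 0.5 = 6.305
  [0.5→2]: (11.86+8.30)/2 × 1.5 = 15.12
  [2→3]: (8.30+6.54)/2 × 1 = 7.42
  Sum = 28.845 mcg/mL·hr

AUC = 28.8 mcg/mL·hr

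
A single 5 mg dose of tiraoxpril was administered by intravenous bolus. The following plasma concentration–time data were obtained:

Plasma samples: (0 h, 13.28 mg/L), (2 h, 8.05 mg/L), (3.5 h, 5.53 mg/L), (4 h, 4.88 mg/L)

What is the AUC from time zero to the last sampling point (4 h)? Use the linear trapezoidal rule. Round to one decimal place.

Trapezoidal AUC_0→4:
  [0→2]: (13.28+8.05)/2 × 2 = 21.33
  [2→3.5]: (8.05+5.53)/2 × 1.5 = 10.185
  [3.5→4]: (5.53+4.88)/2 × 0.5 = 2.6025
  Sum = 34.1175 mg/L·h

AUC = 34.1 mg/L·h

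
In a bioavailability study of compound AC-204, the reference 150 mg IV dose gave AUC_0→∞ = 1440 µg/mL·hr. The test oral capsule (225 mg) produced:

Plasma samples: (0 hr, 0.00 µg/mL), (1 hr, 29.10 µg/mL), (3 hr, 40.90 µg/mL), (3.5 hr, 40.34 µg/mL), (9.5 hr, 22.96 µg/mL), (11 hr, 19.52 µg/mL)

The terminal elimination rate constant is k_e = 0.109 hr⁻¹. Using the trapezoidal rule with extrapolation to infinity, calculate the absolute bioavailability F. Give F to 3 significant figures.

Trapezoidal AUC_0→11 (oral capsule):
  [0→1]: (0.00+29.10)/2 × 1 = 14.55
  [1→3]: (29.10+40.90)/2 × 2 = 70.0
  [3→3.5]: (40.90+40.34)/2 × 0.5 = 20.31
  [3.5→9.5]: (40.34+22.96)/2 × 6 = 189.9
  [9.5→11]: (22.96+19.52)/2 × 1.5 = 31.86
  Sum = 326.62 µg/mL·hr
Tail: C_last/k_e = 19.52/0.109 = 179.083
AUC_0→∞ (oral capsule) = 326.62 + 179.083 = 505.703 µg/mL·hr
F = (AUC_ev/D_ev)/(AUC_iv/D_iv) = (505.703/225)/(1440/150) = 2.24757/9.6 = 0.2341

F = 0.234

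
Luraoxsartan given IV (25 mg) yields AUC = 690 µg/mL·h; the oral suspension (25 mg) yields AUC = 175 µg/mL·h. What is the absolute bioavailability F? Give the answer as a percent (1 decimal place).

F = 25.4%

F = (AUC_ev / D_ev) / (AUC_iv / D_iv)
  = (175/25) / (690/25)
  = 7 / 27.6 = 0.2536
  = 25.36%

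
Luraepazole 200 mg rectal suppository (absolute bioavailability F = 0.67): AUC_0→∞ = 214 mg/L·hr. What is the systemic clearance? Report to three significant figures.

CL = F × Dose / AUC_0→∞
   = 0.67 × 200 / 214 = 0.626168 L/hr

CL = 0.626 L/hr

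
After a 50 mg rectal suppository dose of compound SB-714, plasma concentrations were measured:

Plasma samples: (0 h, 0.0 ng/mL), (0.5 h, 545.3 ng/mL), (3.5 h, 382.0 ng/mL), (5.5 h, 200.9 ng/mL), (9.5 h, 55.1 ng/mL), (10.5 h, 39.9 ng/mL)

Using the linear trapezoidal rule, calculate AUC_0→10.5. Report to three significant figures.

AUC = 2670 ng/mL·h

Trapezoidal AUC_0→10.5:
  [0→0.5]: (0.0+545.3)/2 × 0.5 = 136.325
  [0.5→3.5]: (545.3+382.0)/2 × 3 = 1390.95
  [3.5→5.5]: (382.0+200.9)/2 × 2 = 582.9
  [5.5→9.5]: (200.9+55.1)/2 × 4 = 512.0
  [9.5→10.5]: (55.1+39.9)/2 × 1 = 47.5
  Sum = 2669.675 ng/mL·h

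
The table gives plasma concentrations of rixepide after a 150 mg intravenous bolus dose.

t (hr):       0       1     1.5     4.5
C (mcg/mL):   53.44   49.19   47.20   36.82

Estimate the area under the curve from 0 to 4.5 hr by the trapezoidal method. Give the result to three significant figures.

Trapezoidal AUC_0→4.5:
  [0→1]: (53.44+49.19)/2 × 1 = 51.315
  [1→1.5]: (49.19+47.20)/2 × 0.5 = 24.0975
  [1.5→4.5]: (47.20+36.82)/2 × 3 = 126.03
  Sum = 201.4425 mcg/mL·hr

AUC = 201 mcg/mL·hr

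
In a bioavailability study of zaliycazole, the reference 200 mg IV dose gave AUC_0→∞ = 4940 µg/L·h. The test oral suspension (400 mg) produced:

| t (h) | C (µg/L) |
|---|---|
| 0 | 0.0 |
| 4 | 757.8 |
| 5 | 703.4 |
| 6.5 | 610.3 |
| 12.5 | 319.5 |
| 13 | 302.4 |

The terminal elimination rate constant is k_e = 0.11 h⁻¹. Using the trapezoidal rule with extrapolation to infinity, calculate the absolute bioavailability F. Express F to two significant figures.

Trapezoidal AUC_0→13 (oral suspension):
  [0→4]: (0.0+757.8)/2 × 4 = 1515.6
  [4→5]: (757.8+703.4)/2 × 1 = 730.6
  [5→6.5]: (703.4+610.3)/2 × 1.5 = 985.275
  [6.5→12.5]: (610.3+319.5)/2 × 6 = 2789.4
  [12.5→13]: (319.5+302.4)/2 × 0.5 = 155.475
  Sum = 6176.35 µg/L·h
Tail: C_last/k_e = 302.4/0.11 = 2749.091
AUC_0→∞ (oral suspension) = 6176.35 + 2749.091 = 8925.441 µg/L·h
F = (AUC_ev/D_ev)/(AUC_iv/D_iv) = (8925.441/400)/(4940/200) = 22.3136/24.7 = 0.9034

F = 0.90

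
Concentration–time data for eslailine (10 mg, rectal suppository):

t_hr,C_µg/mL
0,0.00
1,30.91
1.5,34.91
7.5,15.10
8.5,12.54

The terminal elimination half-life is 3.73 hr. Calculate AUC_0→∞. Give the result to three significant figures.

AUC = 263 µg/mL·hr

Trapezoidal AUC_0→8.5:
  [0→1]: (0.00+30.91)/2 × 1 = 15.455
  [1→1.5]: (30.91+34.91)/2 × 0.5 = 16.455
  [1.5→7.5]: (34.91+15.10)/2 × 6 = 150.03
  [7.5→8.5]: (15.10+12.54)/2 × 1 = 13.82
  Sum = 195.76 µg/mL·hr
k_e = ln2 / t½ = 0.693147 / 3.73 = 0.1858 hr^-1
Extrapolated tail: C_last / k_e = 12.54 / 0.1858 = 67.492
AUC_0→∞ = 195.76 + 67.492 = 263.252 µg/mL·hr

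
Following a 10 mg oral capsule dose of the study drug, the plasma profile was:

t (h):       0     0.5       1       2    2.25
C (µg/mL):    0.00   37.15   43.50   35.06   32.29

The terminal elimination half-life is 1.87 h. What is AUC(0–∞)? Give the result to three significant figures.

AUC = 164 µg/mL·h

Trapezoidal AUC_0→2.25:
  [0→0.5]: (0.00+37.15)/2 × 0.5 = 9.2875
  [0.5→1]: (37.15+43.50)/2 × 0.5 = 20.1625
  [1→2]: (43.50+35.06)/2 × 1 = 39.28
  [2→2.25]: (35.06+32.29)/2 × 0.25 = 8.41875
  Sum = 77.14875 µg/mL·h
k_e = ln2 / t½ = 0.693147 / 1.87 = 0.3707 h^-1
Extrapolated tail: C_last / k_e = 32.29 / 0.3707 = 87.105
AUC_0→∞ = 77.14875 + 87.105 = 164.25375 µg/mL·h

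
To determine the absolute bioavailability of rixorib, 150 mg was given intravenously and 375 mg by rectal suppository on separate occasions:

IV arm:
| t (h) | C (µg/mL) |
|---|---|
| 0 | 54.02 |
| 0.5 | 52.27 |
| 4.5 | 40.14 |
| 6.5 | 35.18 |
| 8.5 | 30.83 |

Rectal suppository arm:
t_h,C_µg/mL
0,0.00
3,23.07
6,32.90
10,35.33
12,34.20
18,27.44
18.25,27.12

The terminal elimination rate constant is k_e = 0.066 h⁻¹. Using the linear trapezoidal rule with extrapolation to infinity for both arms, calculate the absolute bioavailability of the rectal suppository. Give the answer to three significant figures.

F = 0.452

Trapezoidal AUC_0→8.5 (IV):
  [0→0.5]: (54.02+52.27)/2 × 0.5 = 26.5725
  [0.5→4.5]: (52.27+40.14)/2 × 4 = 184.82
  [4.5→6.5]: (40.14+35.18)/2 × 2 = 75.32
  [6.5→8.5]: (35.18+30.83)/2 × 2 = 66.01
  Sum = 352.7225 µg/mL·h
IV tail: 30.83/0.066 = 467.121; AUC_iv,0→∞ = 352.7225 + 467.121 = 819.8435 µg/mL·h
Trapezoidal AUC_0→18.25 (rectal suppository):
  [0→3]: (0.00+23.07)/2 × 3 = 34.605
  [3→6]: (23.07+32.90)/2 × 3 = 83.955
  [6→10]: (32.90+35.33)/2 × 4 = 136.46
  [10→12]: (35.33+34.20)/2 × 2 = 69.53
  [12→18]: (34.20+27.44)/2 × 6 = 184.92
  [18→18.25]: (27.44+27.12)/2 × 0.25 = 6.82
  Sum = 516.29 µg/mL·h
rectal suppository tail: 27.12/0.066 = 410.909; AUC_ev,0→∞ = 516.29 + 410.909 = 927.199 µg/mL·h
F = (AUC_ev/D_ev)/(AUC_iv/D_iv) = (927.199/375)/(819.8435/150) = 2.47253/5.46562 = 0.4524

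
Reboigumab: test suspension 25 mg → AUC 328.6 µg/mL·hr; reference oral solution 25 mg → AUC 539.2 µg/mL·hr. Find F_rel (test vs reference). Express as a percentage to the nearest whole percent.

F_rel = 61%

F_rel = (AUC_test/D_test) / (AUC_ref/D_ref)
      = (328.6/25) / (539.2/25)
      = 13.144 / 21.568 = 0.6094 = 60.94%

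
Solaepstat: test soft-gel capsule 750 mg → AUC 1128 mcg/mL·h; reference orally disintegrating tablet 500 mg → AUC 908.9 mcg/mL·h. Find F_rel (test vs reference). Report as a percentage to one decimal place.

F_rel = 82.7%

F_rel = (AUC_test/D_test) / (AUC_ref/D_ref)
      = (1128/750) / (908.9/500)
      = 1.504 / 1.8178 = 0.8274 = 82.74%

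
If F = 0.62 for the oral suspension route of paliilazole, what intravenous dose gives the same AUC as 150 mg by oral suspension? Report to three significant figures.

Systemic exposure from an extravascular dose = F × D_ev, so the equivalent IV dose is F × D_ev.
D_iv = F × D_ev = 0.62 × 150 = 93 mg

D_iv = 93.0 mg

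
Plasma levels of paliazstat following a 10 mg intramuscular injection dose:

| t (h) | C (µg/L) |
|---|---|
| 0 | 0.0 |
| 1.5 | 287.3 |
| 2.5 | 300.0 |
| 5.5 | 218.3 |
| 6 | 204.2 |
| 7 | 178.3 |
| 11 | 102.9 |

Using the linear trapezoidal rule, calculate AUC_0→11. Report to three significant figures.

Trapezoidal AUC_0→11:
  [0→1.5]: (0.0+287.3)/2 × 1.5 = 215.475
  [1.5→2.5]: (287.3+300.0)/2 × 1 = 293.65
  [2.5→5.5]: (300.0+218.3)/2 × 3 = 777.45
  [5.5→6]: (218.3+204.2)/2 × 0.5 = 105.625
  [6→7]: (204.2+178.3)/2 × 1 = 191.25
  [7→11]: (178.3+102.9)/2 × 4 = 562.4
  Sum = 2145.85 µg/L·h

AUC = 2150 µg/L·h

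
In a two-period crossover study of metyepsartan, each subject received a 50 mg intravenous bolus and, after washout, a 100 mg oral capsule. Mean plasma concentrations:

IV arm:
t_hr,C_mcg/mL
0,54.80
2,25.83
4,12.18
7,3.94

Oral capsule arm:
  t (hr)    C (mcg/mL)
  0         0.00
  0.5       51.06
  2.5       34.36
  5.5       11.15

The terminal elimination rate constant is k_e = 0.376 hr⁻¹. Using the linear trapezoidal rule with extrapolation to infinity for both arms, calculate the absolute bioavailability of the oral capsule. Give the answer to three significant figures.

Trapezoidal AUC_0→7 (IV):
  [0→2]: (54.80+25.83)/2 × 2 = 80.63
  [2→4]: (25.83+12.18)/2 × 2 = 38.01
  [4→7]: (12.18+3.94)/2 × 3 = 24.18
  Sum = 142.82 mcg/mL·hr
IV tail: 3.94/0.376 = 10.479; AUC_iv,0→∞ = 142.82 + 10.479 = 153.299 mcg/mL·hr
Trapezoidal AUC_0→5.5 (oral capsule):
  [0→0.5]: (0.00+51.06)/2 × 0.5 = 12.765
  [0.5→2.5]: (51.06+34.36)/2 × 2 = 85.42
  [2.5→5.5]: (34.36+11.15)/2 × 3 = 68.265
  Sum = 166.45 mcg/mL·hr
oral capsule tail: 11.15/0.376 = 29.654; AUC_ev,0→∞ = 166.45 + 29.654 = 196.104 mcg/mL·hr
F = (AUC_ev/D_ev)/(AUC_iv/D_iv) = (196.104/100)/(153.299/50) = 1.96104/3.06598 = 0.6396

F = 0.640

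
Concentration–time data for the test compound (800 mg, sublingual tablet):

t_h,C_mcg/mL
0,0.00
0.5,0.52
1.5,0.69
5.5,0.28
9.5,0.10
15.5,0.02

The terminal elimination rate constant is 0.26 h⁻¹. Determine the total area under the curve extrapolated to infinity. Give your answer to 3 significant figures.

Trapezoidal AUC_0→15.5:
  [0→0.5]: (0.00+0.52)/2 × 0.5 = 0.13
  [0.5→1.5]: (0.52+0.69)/2 × 1 = 0.605
  [1.5→5.5]: (0.69+0.28)/2 × 4 = 1.94
  [5.5→9.5]: (0.28+0.10)/2 × 4 = 0.76
  [9.5→15.5]: (0.10+0.02)/2 × 6 = 0.36
  Sum = 3.795 mcg/mL·h
Extrapolated tail: C_last / k_e = 0.02 / 0.26 = 0.077
AUC_0→∞ = 3.795 + 0.077 = 3.872 mcg/mL·h

AUC = 3.87 mcg/mL·h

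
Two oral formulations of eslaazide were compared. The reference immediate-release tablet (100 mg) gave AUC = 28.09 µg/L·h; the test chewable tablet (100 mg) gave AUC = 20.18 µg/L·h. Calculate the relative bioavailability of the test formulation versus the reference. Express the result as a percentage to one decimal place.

F_rel = (AUC_test/D_test) / (AUC_ref/D_ref)
      = (20.18/100) / (28.09/100)
      = 0.2018 / 0.2809 = 0.7184 = 71.84%

F_rel = 71.8%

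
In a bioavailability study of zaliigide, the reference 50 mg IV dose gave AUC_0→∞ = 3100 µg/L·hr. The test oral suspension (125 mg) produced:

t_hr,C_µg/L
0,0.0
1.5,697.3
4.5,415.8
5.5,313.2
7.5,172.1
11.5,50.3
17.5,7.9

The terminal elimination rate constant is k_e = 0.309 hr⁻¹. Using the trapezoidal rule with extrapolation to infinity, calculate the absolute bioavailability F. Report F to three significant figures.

F = 0.476

Trapezoidal AUC_0→17.5 (oral suspension):
  [0→1.5]: (0.0+697.3)/2 × 1.5 = 522.975
  [1.5→4.5]: (697.3+415.8)/2 × 3 = 1669.65
  [4.5→5.5]: (415.8+313.2)/2 × 1 = 364.5
  [5.5→7.5]: (313.2+172.1)/2 × 2 = 485.3
  [7.5→11.5]: (172.1+50.3)/2 × 4 = 444.8
  [11.5→17.5]: (50.3+7.9)/2 × 6 = 174.6
  Sum = 3661.825 µg/L·hr
Tail: C_last/k_e = 7.9/0.309 = 25.566
AUC_0→∞ (oral suspension) = 3661.825 + 25.566 = 3687.391 µg/L·hr
F = (AUC_ev/D_ev)/(AUC_iv/D_iv) = (3687.391/125)/(3100/50) = 29.499128/62 = 0.4758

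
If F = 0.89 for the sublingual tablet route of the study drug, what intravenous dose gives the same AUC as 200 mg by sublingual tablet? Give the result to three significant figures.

Systemic exposure from an extravascular dose = F × D_ev, so the equivalent IV dose is F × D_ev.
D_iv = F × D_ev = 0.89 × 200 = 178 mg

D_iv = 178 mg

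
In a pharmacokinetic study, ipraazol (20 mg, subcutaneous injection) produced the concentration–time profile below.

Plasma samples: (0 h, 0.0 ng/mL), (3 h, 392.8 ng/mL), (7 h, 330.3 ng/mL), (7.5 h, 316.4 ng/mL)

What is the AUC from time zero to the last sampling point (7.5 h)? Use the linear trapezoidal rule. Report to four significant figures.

AUC = 2197 ng/mL·h

Trapezoidal AUC_0→7.5:
  [0→3]: (0.0+392.8)/2 × 3 = 589.2
  [3→7]: (392.8+330.3)/2 × 4 = 1446.2
  [7→7.5]: (330.3+316.4)/2 × 0.5 = 161.675
  Sum = 2197.075 ng/mL·h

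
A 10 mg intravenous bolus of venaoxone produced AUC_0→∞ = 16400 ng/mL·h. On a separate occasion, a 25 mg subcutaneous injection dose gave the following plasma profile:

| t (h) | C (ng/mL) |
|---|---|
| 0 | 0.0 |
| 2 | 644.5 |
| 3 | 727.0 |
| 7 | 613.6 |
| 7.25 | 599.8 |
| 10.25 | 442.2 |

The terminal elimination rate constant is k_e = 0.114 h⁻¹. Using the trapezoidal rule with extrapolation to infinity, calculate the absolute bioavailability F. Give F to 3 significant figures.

Trapezoidal AUC_0→10.25 (subcutaneous injection):
  [0→2]: (0.0+644.5)/2 × 2 = 644.5
  [2→3]: (644.5+727.0)/2 × 1 = 685.75
  [3→7]: (727.0+613.6)/2 × 4 = 2681.2
  [7→7.25]: (613.6+599.8)/2 × 0.25 = 151.675
  [7.25→10.25]: (599.8+442.2)/2 × 3 = 1563.0
  Sum = 5726.125 ng/mL·h
Tail: C_last/k_e = 442.2/0.114 = 3878.947
AUC_0→∞ (subcutaneous injection) = 5726.125 + 3878.947 = 9605.072 ng/mL·h
F = (AUC_ev/D_ev)/(AUC_iv/D_iv) = (9605.072/25)/(16400/10) = 384.20288/1640 = 0.2343

F = 0.234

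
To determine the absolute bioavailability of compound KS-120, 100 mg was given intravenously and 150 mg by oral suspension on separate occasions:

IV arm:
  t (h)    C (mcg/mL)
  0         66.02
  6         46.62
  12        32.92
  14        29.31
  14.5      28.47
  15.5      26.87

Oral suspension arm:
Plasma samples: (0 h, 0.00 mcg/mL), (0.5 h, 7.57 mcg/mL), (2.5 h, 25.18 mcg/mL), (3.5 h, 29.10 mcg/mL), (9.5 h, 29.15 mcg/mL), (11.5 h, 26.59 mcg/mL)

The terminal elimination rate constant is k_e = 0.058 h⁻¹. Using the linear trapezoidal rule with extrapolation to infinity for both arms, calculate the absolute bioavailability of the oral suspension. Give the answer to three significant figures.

F = 0.437

Trapezoidal AUC_0→15.5 (IV):
  [0→6]: (66.02+46.62)/2 × 6 = 337.92
  [6→12]: (46.62+32.92)/2 × 6 = 238.62
  [12→14]: (32.92+29.31)/2 × 2 = 62.23
  [14→14.5]: (29.31+28.47)/2 × 0.5 = 14.445
  [14.5→15.5]: (28.47+26.87)/2 × 1 = 27.67
  Sum = 680.885 mcg/mL·h
IV tail: 26.87/0.058 = 463.276; AUC_iv,0→∞ = 680.885 + 463.276 = 1144.161 mcg/mL·h
Trapezoidal AUC_0→11.5 (oral suspension):
  [0→0.5]: (0.00+7.57)/2 × 0.5 = 1.8925
  [0.5→2.5]: (7.57+25.18)/2 × 2 = 32.75
  [2.5→3.5]: (25.18+29.10)/2 × 1 = 27.14
  [3.5→9.5]: (29.10+29.15)/2 × 6 = 174.75
  [9.5→11.5]: (29.15+26.59)/2 × 2 = 55.74
  Sum = 292.2725 mcg/mL·h
oral suspension tail: 26.59/0.058 = 458.448; AUC_ev,0→∞ = 292.2725 + 458.448 = 750.7205 mcg/mL·h
F = (AUC_ev/D_ev)/(AUC_iv/D_iv) = (750.7205/150)/(1144.161/100) = 5.0048/11.44161 = 0.4374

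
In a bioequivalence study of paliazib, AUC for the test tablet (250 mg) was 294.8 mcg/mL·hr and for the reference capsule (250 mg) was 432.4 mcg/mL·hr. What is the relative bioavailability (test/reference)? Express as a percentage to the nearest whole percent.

F_rel = (AUC_test/D_test) / (AUC_ref/D_ref)
      = (294.8/250) / (432.4/250)
      = 1.1792 / 1.7296 = 0.6818 = 68.18%

F_rel = 68%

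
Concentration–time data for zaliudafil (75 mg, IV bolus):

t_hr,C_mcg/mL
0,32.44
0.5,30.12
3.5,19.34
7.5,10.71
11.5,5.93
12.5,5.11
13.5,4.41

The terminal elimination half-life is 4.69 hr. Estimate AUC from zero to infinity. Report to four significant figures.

Trapezoidal AUC_0→13.5:
  [0→0.5]: (32.44+30.12)/2 × 0.5 = 15.64
  [0.5→3.5]: (30.12+19.34)/2 × 3 = 74.19
  [3.5→7.5]: (19.34+10.71)/2 × 4 = 60.1
  [7.5→11.5]: (10.71+5.93)/2 × 4 = 33.28
  [11.5→12.5]: (5.93+5.11)/2 × 1 = 5.52
  [12.5→13.5]: (5.11+4.41)/2 × 1 = 4.76
  Sum = 193.49 mcg/mL·hr
k_e = ln2 / t½ = 0.693147 / 4.69 = 0.1478 hr^-1
Extrapolated tail: C_last / k_e = 4.41 / 0.1478 = 29.838
AUC_0→∞ = 193.49 + 29.838 = 223.328 mcg/mL·hr

AUC = 223.3 mcg/mL·hr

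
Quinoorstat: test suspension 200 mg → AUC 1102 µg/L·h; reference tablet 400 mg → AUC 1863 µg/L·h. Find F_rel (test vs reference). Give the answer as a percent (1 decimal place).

F_rel = 118.3%

F_rel = (AUC_test/D_test) / (AUC_ref/D_ref)
      = (1102/200) / (1863/400)
      = 5.51 / 4.6575 = 1.1830 = 118.30%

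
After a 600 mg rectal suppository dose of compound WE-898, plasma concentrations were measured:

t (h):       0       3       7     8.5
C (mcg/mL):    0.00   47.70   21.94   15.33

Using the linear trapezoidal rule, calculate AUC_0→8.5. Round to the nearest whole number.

Trapezoidal AUC_0→8.5:
  [0→3]: (0.00+47.70)/2 × 3 = 71.55
  [3→7]: (47.70+21.94)/2 × 4 = 139.28
  [7→8.5]: (21.94+15.33)/2 × 1.5 = 27.9525
  Sum = 238.7825 mcg/mL·h

AUC = 239 mcg/mL·h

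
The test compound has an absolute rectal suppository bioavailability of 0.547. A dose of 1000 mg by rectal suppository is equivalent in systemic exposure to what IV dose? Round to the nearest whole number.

D_iv = 547 mg

Systemic exposure from an extravascular dose = F × D_ev, so the equivalent IV dose is F × D_ev.
D_iv = F × D_ev = 0.547 × 1000 = 547 mg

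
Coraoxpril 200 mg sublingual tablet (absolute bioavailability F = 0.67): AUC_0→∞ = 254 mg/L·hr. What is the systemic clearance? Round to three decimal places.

CL = F × Dose / AUC_0→∞
   = 0.67 × 200 / 254 = 0.527559 L/hr

CL = 0.528 L/hr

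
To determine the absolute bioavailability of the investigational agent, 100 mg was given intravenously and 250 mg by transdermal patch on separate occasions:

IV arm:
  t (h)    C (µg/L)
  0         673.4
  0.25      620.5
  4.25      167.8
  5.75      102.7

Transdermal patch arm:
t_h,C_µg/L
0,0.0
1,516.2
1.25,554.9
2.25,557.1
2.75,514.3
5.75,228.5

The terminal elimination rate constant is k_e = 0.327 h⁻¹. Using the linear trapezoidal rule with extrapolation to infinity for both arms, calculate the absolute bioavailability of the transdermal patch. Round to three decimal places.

F = 0.537

Trapezoidal AUC_0→5.75 (IV):
  [0→0.25]: (673.4+620.5)/2 × 0.25 = 161.7375
  [0.25→4.25]: (620.5+167.8)/2 × 4 = 1576.6
  [4.25→5.75]: (167.8+102.7)/2 × 1.5 = 202.875
  Sum = 1941.2125 µg/L·h
IV tail: 102.7/0.327 = 314.067; AUC_iv,0→∞ = 1941.2125 + 314.067 = 2255.2795 µg/L·h
Trapezoidal AUC_0→5.75 (transdermal patch):
  [0→1]: (0.0+516.2)/2 × 1 = 258.1
  [1→1.25]: (516.2+554.9)/2 × 0.25 = 133.8875
  [1.25→2.25]: (554.9+557.1)/2 × 1 = 556.0
  [2.25→2.75]: (557.1+514.3)/2 × 0.5 = 267.85
  [2.75→5.75]: (514.3+228.5)/2 × 3 = 1114.2
  Sum = 2330.0375 µg/L·h
transdermal patch tail: 228.5/0.327 = 698.777; AUC_ev,0→∞ = 2330.0375 + 698.777 = 3028.8145 µg/L·h
F = (AUC_ev/D_ev)/(AUC_iv/D_iv) = (3028.8145/250)/(2255.2795/100) = 12.115258/22.552795 = 0.5372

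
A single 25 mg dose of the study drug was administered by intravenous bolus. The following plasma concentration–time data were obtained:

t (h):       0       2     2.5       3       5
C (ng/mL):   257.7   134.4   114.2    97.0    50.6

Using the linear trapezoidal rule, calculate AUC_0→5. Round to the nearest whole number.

AUC = 655 ng/mL·h

Trapezoidal AUC_0→5:
  [0→2]: (257.7+134.4)/2 × 2 = 392.1
  [2→2.5]: (134.4+114.2)/2 × 0.5 = 62.15
  [2.5→3]: (114.2+97.0)/2 × 0.5 = 52.8
  [3→5]: (97.0+50.6)/2 × 2 = 147.6
  Sum = 654.65 ng/mL·h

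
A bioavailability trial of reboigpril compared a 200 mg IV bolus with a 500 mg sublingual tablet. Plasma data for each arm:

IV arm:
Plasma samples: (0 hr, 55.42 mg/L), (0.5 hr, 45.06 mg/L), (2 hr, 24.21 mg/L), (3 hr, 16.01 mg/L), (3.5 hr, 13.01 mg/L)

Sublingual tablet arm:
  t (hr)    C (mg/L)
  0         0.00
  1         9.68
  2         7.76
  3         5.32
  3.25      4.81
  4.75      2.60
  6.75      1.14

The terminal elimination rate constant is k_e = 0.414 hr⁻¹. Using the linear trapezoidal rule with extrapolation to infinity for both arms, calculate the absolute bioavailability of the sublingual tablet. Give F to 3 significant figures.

Trapezoidal AUC_0→3.5 (IV):
  [0→0.5]: (55.42+45.06)/2 × 0.5 = 25.12
  [0.5→2]: (45.06+24.21)/2 × 1.5 = 51.9525
  [2→3]: (24.21+16.01)/2 × 1 = 20.11
  [3→3.5]: (16.01+13.01)/2 × 0.5 = 7.255
  Sum = 104.4375 mg/L·hr
IV tail: 13.01/0.414 = 31.425; AUC_iv,0→∞ = 104.4375 + 31.425 = 135.8625 mg/L·hr
Trapezoidal AUC_0→6.75 (sublingual tablet):
  [0→1]: (0.00+9.68)/2 × 1 = 4.84
  [1→2]: (9.68+7.76)/2 × 1 = 8.72
  [2→3]: (7.76+5.32)/2 × 1 = 6.54
  [3→3.25]: (5.32+4.81)/2 × 0.25 = 1.26625
  [3.25→4.75]: (4.81+2.60)/2 × 1.5 = 5.5575
  [4.75→6.75]: (2.60+1.14)/2 × 2 = 3.74
  Sum = 30.66375 mg/L·hr
sublingual tablet tail: 1.14/0.414 = 2.754; AUC_ev,0→∞ = 30.66375 + 2.754 = 33.41775 mg/L·hr
F = (AUC_ev/D_ev)/(AUC_iv/D_iv) = (33.41775/500)/(135.8625/200) = 0.0668355/0.6793125 = 0.0984

F = 0.0984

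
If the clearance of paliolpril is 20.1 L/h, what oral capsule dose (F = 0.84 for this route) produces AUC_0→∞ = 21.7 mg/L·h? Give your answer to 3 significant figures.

Dose = CL × AUC_0→∞ / F
     = 20.1 × 21.7 / 0.84 = 519.25 mg

Dose = 519 mg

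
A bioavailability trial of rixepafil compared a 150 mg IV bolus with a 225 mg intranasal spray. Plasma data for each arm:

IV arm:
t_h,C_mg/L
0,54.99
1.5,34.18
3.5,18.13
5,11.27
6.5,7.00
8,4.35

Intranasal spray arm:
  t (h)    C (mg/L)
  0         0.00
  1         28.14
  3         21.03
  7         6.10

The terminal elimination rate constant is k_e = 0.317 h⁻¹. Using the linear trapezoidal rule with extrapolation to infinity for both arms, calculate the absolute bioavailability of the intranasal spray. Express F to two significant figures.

F = 0.51

Trapezoidal AUC_0→8 (IV):
  [0→1.5]: (54.99+34.18)/2 × 1.5 = 66.8775
  [1.5→3.5]: (34.18+18.13)/2 × 2 = 52.31
  [3.5→5]: (18.13+11.27)/2 × 1.5 = 22.05
  [5→6.5]: (11.27+7.00)/2 × 1.5 = 13.7025
  [6.5→8]: (7.00+4.35)/2 × 1.5 = 8.5125
  Sum = 163.4525 mg/L·h
IV tail: 4.35/0.317 = 13.722; AUC_iv,0→∞ = 163.4525 + 13.722 = 177.1745 mg/L·h
Trapezoidal AUC_0→7 (intranasal spray):
  [0→1]: (0.00+28.14)/2 × 1 = 14.07
  [1→3]: (28.14+21.03)/2 × 2 = 49.17
  [3→7]: (21.03+6.10)/2 × 4 = 54.26
  Sum = 117.5 mg/L·h
intranasal spray tail: 6.10/0.317 = 19.243; AUC_ev,0→∞ = 117.5 + 19.243 = 136.743 mg/L·h
F = (AUC_ev/D_ev)/(AUC_iv/D_iv) = (136.743/225)/(177.1745/150) = 0.607747/1.18116 = 0.5145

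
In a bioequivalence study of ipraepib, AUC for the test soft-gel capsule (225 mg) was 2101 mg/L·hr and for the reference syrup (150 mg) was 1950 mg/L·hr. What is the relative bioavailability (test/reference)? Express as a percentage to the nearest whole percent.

F_rel = 72%

F_rel = (AUC_test/D_test) / (AUC_ref/D_ref)
      = (2101/225) / (1950/150)
      = 9.33778 / 13 = 0.7183 = 71.83%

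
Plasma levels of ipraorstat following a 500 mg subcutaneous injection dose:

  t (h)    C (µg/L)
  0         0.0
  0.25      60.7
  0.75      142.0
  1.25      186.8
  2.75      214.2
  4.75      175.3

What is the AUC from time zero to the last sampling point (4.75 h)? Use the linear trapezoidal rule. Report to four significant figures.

AUC = 830.7 µg/L·h

Trapezoidal AUC_0→4.75:
  [0→0.25]: (0.0+60.7)/2 × 0.25 = 7.5875
  [0.25→0.75]: (60.7+142.0)/2 × 0.5 = 50.675
  [0.75→1.25]: (142.0+186.8)/2 × 0.5 = 82.2
  [1.25→2.75]: (186.8+214.2)/2 × 1.5 = 300.75
  [2.75→4.75]: (214.2+175.3)/2 × 2 = 389.5
  Sum = 830.7125 µg/L·h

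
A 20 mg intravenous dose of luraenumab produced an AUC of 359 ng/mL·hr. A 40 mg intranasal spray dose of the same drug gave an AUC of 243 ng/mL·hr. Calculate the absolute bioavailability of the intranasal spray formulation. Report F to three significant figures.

F = (AUC_ev / D_ev) / (AUC_iv / D_iv)
  = (243/40) / (359/20)
  = 6.075 / 17.95 = 0.3384

F = 0.338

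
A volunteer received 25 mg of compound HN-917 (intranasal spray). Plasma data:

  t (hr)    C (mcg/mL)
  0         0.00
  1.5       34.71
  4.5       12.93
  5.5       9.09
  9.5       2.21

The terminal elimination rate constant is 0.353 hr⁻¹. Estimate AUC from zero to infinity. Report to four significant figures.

AUC = 137.4 mcg/mL·hr

Trapezoidal AUC_0→9.5:
  [0→1.5]: (0.00+34.71)/2 × 1.5 = 26.0325
  [1.5→4.5]: (34.71+12.93)/2 × 3 = 71.46
  [4.5→5.5]: (12.93+9.09)/2 × 1 = 11.01
  [5.5→9.5]: (9.09+2.21)/2 × 4 = 22.6
  Sum = 131.1025 mcg/mL·hr
Extrapolated tail: C_last / k_e = 2.21 / 0.353 = 6.261
AUC_0→∞ = 131.1025 + 6.261 = 137.3635 mcg/mL·hr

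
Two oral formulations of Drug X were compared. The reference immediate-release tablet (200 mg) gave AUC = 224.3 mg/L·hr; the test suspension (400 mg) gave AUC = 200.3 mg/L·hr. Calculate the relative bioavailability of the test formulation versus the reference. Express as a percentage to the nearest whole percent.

F_rel = (AUC_test/D_test) / (AUC_ref/D_ref)
      = (200.3/400) / (224.3/200)
      = 0.50075 / 1.1215 = 0.4465 = 44.65%

F_rel = 45%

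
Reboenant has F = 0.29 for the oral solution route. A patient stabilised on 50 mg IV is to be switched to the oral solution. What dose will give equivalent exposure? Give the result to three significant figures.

D_oral = 172 mg

For equal systemic exposure: F × D_ev = D_iv
D_ev = D_iv / F = 50 / 0.29 = 172.414 mg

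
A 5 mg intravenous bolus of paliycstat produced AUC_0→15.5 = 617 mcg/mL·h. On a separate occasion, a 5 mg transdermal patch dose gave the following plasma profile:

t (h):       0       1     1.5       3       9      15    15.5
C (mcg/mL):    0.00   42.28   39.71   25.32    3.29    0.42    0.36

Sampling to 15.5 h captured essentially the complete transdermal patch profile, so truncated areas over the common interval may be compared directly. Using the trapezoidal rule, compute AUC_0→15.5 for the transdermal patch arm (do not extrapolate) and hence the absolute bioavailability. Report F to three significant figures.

F = 0.304

Trapezoidal AUC_0→15.5 (transdermal patch):
  [0→1]: (0.00+42.28)/2 × 1 = 21.14
  [1→1.5]: (42.28+39.71)/2 × 0.5 = 20.4975
  [1.5→3]: (39.71+25.32)/2 × 1.5 = 48.7725
  [3→9]: (25.32+3.29)/2 × 6 = 85.83
  [9→15]: (3.29+0.42)/2 × 6 = 11.13
  [15→15.5]: (0.42+0.36)/2 × 0.5 = 0.195
  Sum = 187.565 mcg/mL·h
F = (AUC_ev/D_ev)/(AUC_iv/D_iv) = (187.565/5)/(617/5) = 37.513/123.4 = 0.3040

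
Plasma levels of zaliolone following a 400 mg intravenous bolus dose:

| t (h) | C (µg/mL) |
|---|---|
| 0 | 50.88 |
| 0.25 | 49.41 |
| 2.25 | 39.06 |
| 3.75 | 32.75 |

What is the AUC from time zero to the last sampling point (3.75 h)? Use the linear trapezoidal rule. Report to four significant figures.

Trapezoidal AUC_0→3.75:
  [0→0.25]: (50.88+49.41)/2 × 0.25 = 12.53625
  [0.25→2.25]: (49.41+39.06)/2 × 2 = 88.47
  [2.25→3.75]: (39.06+32.75)/2 × 1.5 = 53.8575
  Sum = 154.86375 µg/mL·h

AUC = 154.9 µg/mL·h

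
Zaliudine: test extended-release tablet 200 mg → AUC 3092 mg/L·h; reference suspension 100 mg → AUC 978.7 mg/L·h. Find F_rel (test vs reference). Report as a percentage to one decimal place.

F_rel = (AUC_test/D_test) / (AUC_ref/D_ref)
      = (3092/200) / (978.7/100)
      = 15.46 / 9.787 = 1.5796 = 157.96%

F_rel = 158.0%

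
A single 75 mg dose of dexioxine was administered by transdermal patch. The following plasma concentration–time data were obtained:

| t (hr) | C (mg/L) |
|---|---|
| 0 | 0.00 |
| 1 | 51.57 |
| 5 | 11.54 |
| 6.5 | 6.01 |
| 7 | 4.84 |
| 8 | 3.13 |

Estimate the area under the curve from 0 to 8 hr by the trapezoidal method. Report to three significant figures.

AUC = 172 mg/L·hr

Trapezoidal AUC_0→8:
  [0→1]: (0.00+51.57)/2 × 1 = 25.785
  [1→5]: (51.57+11.54)/2 × 4 = 126.22
  [5→6.5]: (11.54+6.01)/2 × 1.5 = 13.1625
  [6.5→7]: (6.01+4.84)/2 × 0.5 = 2.7125
  [7→8]: (4.84+3.13)/2 × 1 = 3.985
  Sum = 171.865 mg/L·hr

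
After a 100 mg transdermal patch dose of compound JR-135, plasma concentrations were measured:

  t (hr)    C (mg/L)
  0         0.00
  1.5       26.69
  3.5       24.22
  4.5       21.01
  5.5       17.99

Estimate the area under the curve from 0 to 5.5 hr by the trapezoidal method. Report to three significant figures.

Trapezoidal AUC_0→5.5:
  [0→1.5]: (0.00+26.69)/2 × 1.5 = 20.0175
  [1.5→3.5]: (26.69+24.22)/2 × 2 = 50.91
  [3.5→4.5]: (24.22+21.01)/2 × 1 = 22.615
  [4.5→5.5]: (21.01+17.99)/2 × 1 = 19.5
  Sum = 113.0425 mg/L·hr

AUC = 113 mg/L·hr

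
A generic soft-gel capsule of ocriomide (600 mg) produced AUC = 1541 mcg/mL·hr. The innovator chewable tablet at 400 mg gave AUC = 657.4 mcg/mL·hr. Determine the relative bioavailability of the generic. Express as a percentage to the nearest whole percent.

F_rel = (AUC_test/D_test) / (AUC_ref/D_ref)
      = (1541/600) / (657.4/400)
      = 2.56833 / 1.6435 = 1.5627 = 156.27%

F_rel = 156%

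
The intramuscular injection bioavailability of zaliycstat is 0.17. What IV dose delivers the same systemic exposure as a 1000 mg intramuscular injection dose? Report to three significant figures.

D_iv = 170 mg

Systemic exposure from an extravascular dose = F × D_ev, so the equivalent IV dose is F × D_ev.
D_iv = F × D_ev = 0.17 × 1000 = 170 mg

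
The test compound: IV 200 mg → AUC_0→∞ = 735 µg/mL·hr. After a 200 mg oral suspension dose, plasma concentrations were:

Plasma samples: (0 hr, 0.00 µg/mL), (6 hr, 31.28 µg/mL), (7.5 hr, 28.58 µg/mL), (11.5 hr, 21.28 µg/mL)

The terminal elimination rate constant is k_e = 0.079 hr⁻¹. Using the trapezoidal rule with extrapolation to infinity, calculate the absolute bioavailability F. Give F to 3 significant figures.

F = 0.691

Trapezoidal AUC_0→11.5 (oral suspension):
  [0→6]: (0.00+31.28)/2 × 6 = 93.84
  [6→7.5]: (31.28+28.58)/2 × 1.5 = 44.895
  [7.5→11.5]: (28.58+21.28)/2 × 4 = 99.72
  Sum = 238.455 µg/mL·hr
Tail: C_last/k_e = 21.28/0.079 = 269.367
AUC_0→∞ (oral suspension) = 238.455 + 269.367 = 507.822 µg/mL·hr
F = (AUC_ev/D_ev)/(AUC_iv/D_iv) = (507.822/200)/(735/200) = 2.53911/3.675 = 0.6909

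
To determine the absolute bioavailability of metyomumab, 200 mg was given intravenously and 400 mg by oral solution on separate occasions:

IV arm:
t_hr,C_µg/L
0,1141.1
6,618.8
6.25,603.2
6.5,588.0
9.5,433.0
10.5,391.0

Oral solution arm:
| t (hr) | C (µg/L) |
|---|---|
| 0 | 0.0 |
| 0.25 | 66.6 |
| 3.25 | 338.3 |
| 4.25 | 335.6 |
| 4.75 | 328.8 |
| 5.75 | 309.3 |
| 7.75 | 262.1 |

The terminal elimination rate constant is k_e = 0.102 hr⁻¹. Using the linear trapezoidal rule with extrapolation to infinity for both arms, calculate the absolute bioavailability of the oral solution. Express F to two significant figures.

F = 0.20

Trapezoidal AUC_0→10.5 (IV):
  [0→6]: (1141.1+618.8)/2 × 6 = 5279.7
  [6→6.25]: (618.8+603.2)/2 × 0.25 = 152.75
  [6.25→6.5]: (603.2+588.0)/2 × 0.25 = 148.9
  [6.5→9.5]: (588.0+433.0)/2 × 3 = 1531.5
  [9.5→10.5]: (433.0+391.0)/2 × 1 = 412.0
  Sum = 7524.85 µg/L·hr
IV tail: 391.0/0.102 = 3833.333; AUC_iv,0→∞ = 7524.85 + 3833.333 = 11358.183 µg/L·hr
Trapezoidal AUC_0→7.75 (oral solution):
  [0→0.25]: (0.0+66.6)/2 × 0.25 = 8.325
  [0.25→3.25]: (66.6+338.3)/2 × 3 = 607.35
  [3.25→4.25]: (338.3+335.6)/2 × 1 = 336.95
  [4.25→4.75]: (335.6+328.8)/2 × 0.5 = 166.1
  [4.75→5.75]: (328.8+309.3)/2 × 1 = 319.05
  [5.75→7.75]: (309.3+262.1)/2 × 2 = 571.4
  Sum = 2009.175 µg/L·hr
oral solution tail: 262.1/0.102 = 2569.608; AUC_ev,0→∞ = 2009.175 + 2569.608 = 4578.783 µg/L·hr
F = (AUC_ev/D_ev)/(AUC_iv/D_iv) = (4578.783/400)/(11358.183/200) = 11.447/56.790915 = 0.2016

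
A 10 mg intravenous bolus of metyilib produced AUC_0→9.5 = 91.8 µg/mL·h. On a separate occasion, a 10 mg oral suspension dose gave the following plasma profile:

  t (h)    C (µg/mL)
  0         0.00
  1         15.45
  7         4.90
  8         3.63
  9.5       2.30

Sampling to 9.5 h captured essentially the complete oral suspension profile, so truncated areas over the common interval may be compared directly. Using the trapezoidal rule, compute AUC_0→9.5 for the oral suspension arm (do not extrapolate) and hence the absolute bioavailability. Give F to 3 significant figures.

Trapezoidal AUC_0→9.5 (oral suspension):
  [0→1]: (0.00+15.45)/2 × 1 = 7.725
  [1→7]: (15.45+4.90)/2 × 6 = 61.05
  [7→8]: (4.90+3.63)/2 × 1 = 4.265
  [8→9.5]: (3.63+2.30)/2 × 1.5 = 4.4475
  Sum = 77.4875 µg/mL·h
F = (AUC_ev/D_ev)/(AUC_iv/D_iv) = (77.4875/10)/(91.8/10) = 7.74875/9.18 = 0.8441

F = 0.844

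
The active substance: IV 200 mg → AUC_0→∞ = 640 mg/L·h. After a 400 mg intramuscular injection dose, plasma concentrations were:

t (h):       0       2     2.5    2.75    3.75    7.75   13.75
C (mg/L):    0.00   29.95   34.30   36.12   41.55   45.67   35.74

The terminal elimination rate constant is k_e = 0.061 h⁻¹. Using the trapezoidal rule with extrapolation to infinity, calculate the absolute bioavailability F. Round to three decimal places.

F = 0.858

Trapezoidal AUC_0→13.75 (intramuscular injection):
  [0→2]: (0.00+29.95)/2 × 2 = 29.95
  [2→2.5]: (29.95+34.30)/2 × 0.5 = 16.0625
  [2.5→2.75]: (34.30+36.12)/2 × 0.25 = 8.8025
  [2.75→3.75]: (36.12+41.55)/2 × 1 = 38.835
  [3.75→7.75]: (41.55+45.67)/2 × 4 = 174.44
  [7.75→13.75]: (45.67+35.74)/2 × 6 = 244.23
  Sum = 512.32 mg/L·h
Tail: C_last/k_e = 35.74/0.061 = 585.902
AUC_0→∞ (intramuscular injection) = 512.32 + 585.902 = 1098.222 mg/L·h
F = (AUC_ev/D_ev)/(AUC_iv/D_iv) = (1098.222/400)/(640/200) = 2.745555/3.2 = 0.8580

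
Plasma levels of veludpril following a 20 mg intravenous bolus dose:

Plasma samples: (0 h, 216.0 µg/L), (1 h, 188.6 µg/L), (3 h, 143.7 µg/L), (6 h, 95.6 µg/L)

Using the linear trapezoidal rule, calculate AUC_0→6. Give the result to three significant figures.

AUC = 894 µg/L·h

Trapezoidal AUC_0→6:
  [0→1]: (216.0+188.6)/2 × 1 = 202.3
  [1→3]: (188.6+143.7)/2 × 2 = 332.3
  [3→6]: (143.7+95.6)/2 × 3 = 358.95
  Sum = 893.55 µg/L·h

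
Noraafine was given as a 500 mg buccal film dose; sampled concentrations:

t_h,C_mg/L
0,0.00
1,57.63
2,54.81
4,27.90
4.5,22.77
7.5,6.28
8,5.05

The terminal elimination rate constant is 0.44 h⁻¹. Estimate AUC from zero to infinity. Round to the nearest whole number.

AUC = 238 mg/L·h

Trapezoidal AUC_0→8:
  [0→1]: (0.00+57.63)/2 × 1 = 28.815
  [1→2]: (57.63+54.81)/2 × 1 = 56.22
  [2→4]: (54.81+27.90)/2 × 2 = 82.71
  [4→4.5]: (27.90+22.77)/2 × 0.5 = 12.6675
  [4.5→7.5]: (22.77+6.28)/2 × 3 = 43.575
  [7.5→8]: (6.28+5.05)/2 × 0.5 = 2.8325
  Sum = 226.82 mg/L·h
Extrapolated tail: C_last / k_e = 5.05 / 0.44 = 11.477
AUC_0→∞ = 226.82 + 11.477 = 238.297 mg/L·h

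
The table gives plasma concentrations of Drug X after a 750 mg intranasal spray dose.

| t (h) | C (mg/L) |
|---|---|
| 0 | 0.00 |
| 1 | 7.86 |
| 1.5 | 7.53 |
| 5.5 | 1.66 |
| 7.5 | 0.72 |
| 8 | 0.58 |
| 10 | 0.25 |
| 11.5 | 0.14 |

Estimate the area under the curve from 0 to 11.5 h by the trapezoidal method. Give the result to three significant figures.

AUC = 30.0 mg/L·h

Trapezoidal AUC_0→11.5:
  [0→1]: (0.00+7.86)/2 × 1 = 3.93
  [1→1.5]: (7.86+7.53)/2 × 0.5 = 3.8475
  [1.5→5.5]: (7.53+1.66)/2 × 4 = 18.38
  [5.5→7.5]: (1.66+0.72)/2 × 2 = 2.38
  [7.5→8]: (0.72+0.58)/2 × 0.5 = 0.325
  [8→10]: (0.58+0.25)/2 × 2 = 0.83
  [10→11.5]: (0.25+0.14)/2 × 1.5 = 0.2925
  Sum = 29.985 mg/L·h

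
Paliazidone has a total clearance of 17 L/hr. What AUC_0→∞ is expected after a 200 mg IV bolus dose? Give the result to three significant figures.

AUC_0→∞ = Dose_iv / CL
        = 200 / 17 = 11.7647 mg/L·hr

AUC = 11.8 mg/L·hr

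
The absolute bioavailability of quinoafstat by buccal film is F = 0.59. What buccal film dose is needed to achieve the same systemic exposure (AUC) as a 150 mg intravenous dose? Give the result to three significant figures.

D_buccal = 254 mg

For equal systemic exposure: F × D_ev = D_iv
D_ev = D_iv / F = 150 / 0.59 = 254.237 mg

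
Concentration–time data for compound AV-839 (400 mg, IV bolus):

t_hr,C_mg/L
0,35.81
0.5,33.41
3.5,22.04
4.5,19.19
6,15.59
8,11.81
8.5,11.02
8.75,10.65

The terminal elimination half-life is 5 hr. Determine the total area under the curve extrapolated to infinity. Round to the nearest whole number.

Trapezoidal AUC_0→8.75:
  [0→0.5]: (35.81+33.41)/2 × 0.5 = 17.305
  [0.5→3.5]: (33.41+22.04)/2 × 3 = 83.175
  [3.5→4.5]: (22.04+19.19)/2 × 1 = 20.615
  [4.5→6]: (19.19+15.59)/2 × 1.5 = 26.085
  [6→8]: (15.59+11.81)/2 × 2 = 27.4
  [8→8.5]: (11.81+11.02)/2 × 0.5 = 5.7075
  [8.5→8.75]: (11.02+10.65)/2 × 0.25 = 2.70875
  Sum = 182.99625 mg/L·hr
k_e = ln2 / t½ = 0.693147 / 5 = 0.1386 hr^-1
Extrapolated tail: C_last / k_e = 10.65 / 0.1386 = 76.840
AUC_0→∞ = 182.99625 + 76.840 = 259.83625 mg/L·hr

AUC = 260 mg/L·hr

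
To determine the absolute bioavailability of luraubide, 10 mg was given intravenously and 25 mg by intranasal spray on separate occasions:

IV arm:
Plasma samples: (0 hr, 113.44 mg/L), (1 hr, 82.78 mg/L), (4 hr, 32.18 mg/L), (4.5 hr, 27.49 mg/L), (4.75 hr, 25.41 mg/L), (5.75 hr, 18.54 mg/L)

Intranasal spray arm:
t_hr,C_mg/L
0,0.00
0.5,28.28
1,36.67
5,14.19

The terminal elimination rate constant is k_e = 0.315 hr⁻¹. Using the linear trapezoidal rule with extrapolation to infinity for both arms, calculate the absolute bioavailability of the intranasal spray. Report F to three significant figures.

F = 0.182

Trapezoidal AUC_0→5.75 (IV):
  [0→1]: (113.44+82.78)/2 × 1 = 98.11
  [1→4]: (82.78+32.18)/2 × 3 = 172.44
  [4→4.5]: (32.18+27.49)/2 × 0.5 = 14.9175
  [4.5→4.75]: (27.49+25.41)/2 × 0.25 = 6.6125
  [4.75→5.75]: (25.41+18.54)/2 × 1 = 21.975
  Sum = 314.055 mg/L·hr
IV tail: 18.54/0.315 = 58.857; AUC_iv,0→∞ = 314.055 + 58.857 = 372.912 mg/L·hr
Trapezoidal AUC_0→5 (intranasal spray):
  [0→0.5]: (0.00+28.28)/2 × 0.5 = 7.07
  [0.5→1]: (28.28+36.67)/2 × 0.5 = 16.2375
  [1→5]: (36.67+14.19)/2 × 4 = 101.72
  Sum = 125.0275 mg/L·hr
intranasal spray tail: 14.19/0.315 = 45.048; AUC_ev,0→∞ = 125.0275 + 45.048 = 170.0755 mg/L·hr
F = (AUC_ev/D_ev)/(AUC_iv/D_iv) = (170.0755/25)/(372.912/10) = 6.80302/37.2912 = 0.1824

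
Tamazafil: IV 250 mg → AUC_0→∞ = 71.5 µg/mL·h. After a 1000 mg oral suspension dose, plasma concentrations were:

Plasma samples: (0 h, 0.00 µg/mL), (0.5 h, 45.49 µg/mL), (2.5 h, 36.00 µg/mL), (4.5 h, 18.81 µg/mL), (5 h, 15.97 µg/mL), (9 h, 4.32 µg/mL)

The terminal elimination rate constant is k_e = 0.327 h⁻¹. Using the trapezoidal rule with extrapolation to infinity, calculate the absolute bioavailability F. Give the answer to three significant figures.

Trapezoidal AUC_0→9 (oral suspension):
  [0→0.5]: (0.00+45.49)/2 × 0.5 = 11.3725
  [0.5→2.5]: (45.49+36.00)/2 × 2 = 81.49
  [2.5→4.5]: (36.00+18.81)/2 × 2 = 54.81
  [4.5→5]: (18.81+15.97)/2 × 0.5 = 8.695
  [5→9]: (15.97+4.32)/2 × 4 = 40.58
  Sum = 196.9475 µg/mL·h
Tail: C_last/k_e = 4.32/0.327 = 13.211
AUC_0→∞ (oral suspension) = 196.9475 + 13.211 = 210.1585 µg/mL·h
F = (AUC_ev/D_ev)/(AUC_iv/D_iv) = (210.1585/1000)/(71.5/250) = 0.2101585/0.286 = 0.7348

F = 0.735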